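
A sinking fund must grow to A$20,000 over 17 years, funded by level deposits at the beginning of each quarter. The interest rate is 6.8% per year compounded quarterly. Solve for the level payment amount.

Level annuity due; solve FV = PMT × [((1+r)^n − 1)/r] × (1+r) for PMT.
Periodic rate r = 0.068/4 per quarter; n is counted in quarters.
With n = 68: PMT = 20,000 / ([((1+r)^n − 1)/r] × (1+r)) = A$155.75

A$155.75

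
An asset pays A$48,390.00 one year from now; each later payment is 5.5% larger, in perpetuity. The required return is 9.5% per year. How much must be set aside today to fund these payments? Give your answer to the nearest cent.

Periodic rate r = 0.095 per year.
Growing perpetuity (Gordon): PV = PMT₁ / (r − g) = 48,390 / (r − 0.055) = A$1,209,750.00.

A$1,209,750.00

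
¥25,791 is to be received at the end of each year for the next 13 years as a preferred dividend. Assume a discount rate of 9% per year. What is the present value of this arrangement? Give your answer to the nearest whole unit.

This is an ordinary annuity: 13 payments of ¥25,791 at the end of each year.
Periodic rate r = 0.09 per year.
PV = PMT × [(1 − (1+r)^−n)/r] = 25,791 × [1 − (1+r)^−13] / r = ¥193,095

¥193,095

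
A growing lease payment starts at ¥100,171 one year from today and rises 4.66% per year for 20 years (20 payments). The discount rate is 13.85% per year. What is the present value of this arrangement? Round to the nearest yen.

Periodic rate r = 0.1385 per year.
Growing ordinary annuity: PV = PMT₁ × [1 − ((1+g)/(1+r))^n] / (r − g) = 100,171 × [1 − ((1+0.0466)/(1+r))^20] / (r − 0.0466) = ¥887,521.

¥887,521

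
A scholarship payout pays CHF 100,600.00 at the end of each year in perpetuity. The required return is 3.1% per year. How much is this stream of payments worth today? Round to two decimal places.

Periodic rate r = 0.031 per year.
Level perpetuity: PV = PMT / r = 100,600 / (0.031) = CHF 3,245,161.29.

CHF 3,245,161.29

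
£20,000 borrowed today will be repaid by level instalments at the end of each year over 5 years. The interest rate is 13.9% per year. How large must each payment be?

£5,811.68

Level ordinary annuity; solve PV = PMT × [(1 − (1+r)^−n)/r] for PMT.
Periodic rate r = 0.139 per year.
With n = 5: PMT = 20,000 / ([(1 − (1+r)^−n)/r]) = £5,811.68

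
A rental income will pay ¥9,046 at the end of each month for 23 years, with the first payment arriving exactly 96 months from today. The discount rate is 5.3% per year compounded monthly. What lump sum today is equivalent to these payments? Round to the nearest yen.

¥948,235

Ordinary annuity of 276 payments, first payment at period 96.
Periodic rate r = 0.053/12 per month; n is counted in months.
The ordinary-annuity PV formula values the stream one period before the first payment (period 95); discount that back 95 periods:
PV₀ = 9,046 × [1 − (1+r)^−276] / r × (1+r)^−95 = ¥948,235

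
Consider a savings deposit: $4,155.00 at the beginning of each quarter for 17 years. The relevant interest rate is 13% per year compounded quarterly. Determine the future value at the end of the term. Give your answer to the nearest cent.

This is an annuity due: 68 deposits of $4,155.00 at the beginning of each quarter.
Periodic rate r = 0.13/4 per quarter; n is counted in quarters.
FV = PMT × [((1+r)^n − 1)/r] × (1+r) = 4,155 × [(1+r)^68 − 1] / r × (1+r) = $1,029,719.82

$1,029,719.82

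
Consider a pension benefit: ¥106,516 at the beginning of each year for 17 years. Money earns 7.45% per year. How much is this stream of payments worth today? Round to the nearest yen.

¥1,083,409

This is an annuity due: 17 payments of ¥106,516 at the beginning of each year.
Periodic rate r = 0.0745 per year.
PV = PMT × [(1 − (1+r)^−n)/r] × (1+r) = 106,516 × [1 − (1+r)^−17] / r × (1+r) = ¥1,083,409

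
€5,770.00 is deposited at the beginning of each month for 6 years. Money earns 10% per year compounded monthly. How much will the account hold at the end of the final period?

This is an annuity due: 72 deposits of €5,770.00 at the beginning of each month.
Periodic rate r = 0.1/12 per month; n is counted in months.
FV = PMT × [((1+r)^n − 1)/r] × (1+r) = 5,770 × [(1+r)^72 − 1] / r × (1+r) = €570,819.80

€570,819.80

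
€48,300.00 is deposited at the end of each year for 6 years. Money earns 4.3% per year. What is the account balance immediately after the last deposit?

€322,798.23

This is an ordinary annuity: 6 deposits of €48,300.00 at the end of each year.
Periodic rate r = 0.043 per year.
FV = PMT × [((1+r)^n − 1)/r] = 48,300 × [(1+r)^6 − 1] / r = €322,798.23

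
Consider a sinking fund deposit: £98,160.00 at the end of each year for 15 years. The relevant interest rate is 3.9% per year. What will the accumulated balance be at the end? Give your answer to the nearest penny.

This is an ordinary annuity: 15 deposits of £98,160.00 at the end of each year.
Periodic rate r = 0.039 per year.
FV = PMT × [((1+r)^n − 1)/r] = 98,160 × [(1+r)^15 − 1] / r = £1,950,973.96

£1,950,973.96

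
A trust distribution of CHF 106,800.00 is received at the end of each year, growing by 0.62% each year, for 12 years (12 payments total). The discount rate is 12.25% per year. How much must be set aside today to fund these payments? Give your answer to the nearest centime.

CHF 671,161.01

Periodic rate r = 0.1225 per year.
Growing ordinary annuity: PV = PMT₁ × [1 − ((1+g)/(1+r))^n] / (r − g) = 106,800 × [1 − ((1+0.0062)/(1+r))^12] / (r − 0.0062) = CHF 671,161.01.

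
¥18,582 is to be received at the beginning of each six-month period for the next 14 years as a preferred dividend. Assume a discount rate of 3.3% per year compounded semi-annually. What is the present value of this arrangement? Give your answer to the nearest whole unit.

This is an annuity due: 28 payments of ¥18,582 at the beginning of each six-month period.
Periodic rate r = 0.033/2 per half-year; n is counted in half-years.
PV = PMT × [(1 − (1+r)^−n)/r] × (1+r) = 18,582 × [1 − (1+r)^−28] / r × (1+r) = ¥420,813

¥420,813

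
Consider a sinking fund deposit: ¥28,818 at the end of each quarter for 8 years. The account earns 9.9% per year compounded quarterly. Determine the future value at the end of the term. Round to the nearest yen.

This is an ordinary annuity: 32 deposits of ¥28,818 at the end of each quarter.
Periodic rate r = 0.099/4 per quarter; n is counted in quarters.
FV = PMT × [((1+r)^n − 1)/r] = 28,818 × [(1+r)^32 − 1] / r = ¥1,381,659

¥1,381,659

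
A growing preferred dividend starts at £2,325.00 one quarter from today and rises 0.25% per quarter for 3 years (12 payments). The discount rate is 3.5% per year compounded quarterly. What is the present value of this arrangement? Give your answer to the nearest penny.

Periodic rate r = 0.035/4 per quarter; n is counted in quarters.
Growing ordinary annuity: PV = PMT₁ × [1 − ((1+g)/(1+r))^n] / (r − g) = 2,325 × [1 − ((1+0.0025)/(1+r))^12] / (r − 0.0025) = £26,734.69.

£26,734.69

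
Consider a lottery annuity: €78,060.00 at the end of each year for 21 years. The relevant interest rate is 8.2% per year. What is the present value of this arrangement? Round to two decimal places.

€770,047.23

This is an ordinary annuity: 21 payments of €78,060.00 at the end of each year.
Periodic rate r = 0.082 per year.
PV = PMT × [(1 − (1+r)^−n)/r] = 78,060 × [1 − (1+r)^−21] / r = €770,047.23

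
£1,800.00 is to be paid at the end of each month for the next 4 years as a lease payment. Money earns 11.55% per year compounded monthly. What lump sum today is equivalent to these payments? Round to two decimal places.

This is an ordinary annuity: 48 payments of £1,800.00 at the end of each month.
Periodic rate r = 0.1155/12 per month; n is counted in months.
PV = PMT × [(1 − (1+r)^−n)/r] = 1,800 × [1 − (1+r)^−48] / r = £68,930.05

£68,930.05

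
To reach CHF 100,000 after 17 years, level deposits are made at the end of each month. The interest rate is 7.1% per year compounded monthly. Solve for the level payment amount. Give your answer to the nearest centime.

Level ordinary annuity; solve FV = PMT × [((1+r)^n − 1)/r] for PMT.
Periodic rate r = 0.071/12 per month; n is counted in months.
With n = 204: PMT = 100,000 / ([((1+r)^n − 1)/r]) = CHF 253.76

CHF 253.76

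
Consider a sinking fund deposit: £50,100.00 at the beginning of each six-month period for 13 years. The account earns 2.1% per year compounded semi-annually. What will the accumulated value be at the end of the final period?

This is an annuity due: 26 deposits of £50,100.00 at the beginning of each six-month period.
Periodic rate r = 0.021/2 per half-year; n is counted in half-years.
FV = PMT × [((1+r)^n − 1)/r] × (1+r) = 50,100 × [(1+r)^26 − 1] / r × (1+r) = £1,504,468.82

£1,504,468.82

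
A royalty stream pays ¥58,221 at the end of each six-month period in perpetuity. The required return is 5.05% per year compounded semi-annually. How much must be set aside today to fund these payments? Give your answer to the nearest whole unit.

Periodic rate r = 0.0505/2 per half-year.
Level perpetuity: PV = PMT / r = 58,221 / (0.0505/2) = ¥2,305,782.

¥2,305,782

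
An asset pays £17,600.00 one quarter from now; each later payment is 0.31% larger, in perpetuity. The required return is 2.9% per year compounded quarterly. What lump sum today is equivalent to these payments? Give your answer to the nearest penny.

Periodic rate r = 0.029/4 per quarter.
Growing perpetuity (Gordon): PV = PMT₁ / (r − g) = 17,600 / (r − 0.0031) = £4,240,963.86.

£4,240,963.86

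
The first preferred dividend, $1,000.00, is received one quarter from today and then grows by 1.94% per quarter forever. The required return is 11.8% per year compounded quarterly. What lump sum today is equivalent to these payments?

$99,009.90

Periodic rate r = 0.118/4 per quarter.
Growing perpetuity (Gordon): PV = PMT₁ / (r − g) = 1,000 / (r − 0.0194) = $99,009.90.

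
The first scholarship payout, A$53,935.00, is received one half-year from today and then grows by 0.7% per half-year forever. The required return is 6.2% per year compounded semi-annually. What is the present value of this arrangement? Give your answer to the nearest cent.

Periodic rate r = 0.062/2 per half-year.
Growing perpetuity (Gordon): PV = PMT₁ / (r − g) = 53,935 / (r − 0.007) = A$2,247,291.67.

A$2,247,291.67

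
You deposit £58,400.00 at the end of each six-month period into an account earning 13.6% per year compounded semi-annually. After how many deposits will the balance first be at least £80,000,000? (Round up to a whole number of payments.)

70 payments

Periodic rate r = 0.136/2 per half-year; n is counted in half-years.
Ordinary annuity FV: 80,000,000 = 58,400 × [((1+r)^n − 1)/r].
(1+r)^n = 1 + 80,000,000 × r / 58,400, so n = ln(1 + 80,000,000·r/58,400) / ln(1+r) = 69.08.
Round up to a whole number of payments: n = 70.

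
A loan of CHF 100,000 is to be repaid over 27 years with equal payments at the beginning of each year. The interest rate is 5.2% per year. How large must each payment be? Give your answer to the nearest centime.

Level annuity due; solve PV = PMT × [(1 − (1+r)^−n)/r] × (1+r) for PMT.
Periodic rate r = 0.052 per year.
With n = 27: PMT = 100,000 / ([(1 − (1+r)^−n)/r] × (1+r)) = CHF 6,629.82

CHF 6,629.82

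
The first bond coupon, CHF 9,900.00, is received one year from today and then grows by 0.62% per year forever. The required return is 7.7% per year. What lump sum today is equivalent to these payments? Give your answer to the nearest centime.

Periodic rate r = 0.077 per year.
Growing perpetuity (Gordon): PV = PMT₁ / (r − g) = 9,900 / (r − 0.0062) = CHF 139,830.51.

CHF 139,830.51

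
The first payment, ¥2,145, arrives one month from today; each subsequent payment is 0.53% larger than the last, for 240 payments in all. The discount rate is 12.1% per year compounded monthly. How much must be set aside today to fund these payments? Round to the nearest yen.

¥304,906

Periodic rate r = 0.121/12 per month; n is counted in months.
Growing ordinary annuity: PV = PMT₁ × [1 − ((1+g)/(1+r))^n] / (r − g) = 2,145 × [1 − ((1+0.0053)/(1+r))^240] / (r − 0.0053) = ¥304,906.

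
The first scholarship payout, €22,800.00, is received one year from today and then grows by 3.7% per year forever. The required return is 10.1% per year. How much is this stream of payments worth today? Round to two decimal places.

€356,250.00

Periodic rate r = 0.101 per year.
Growing perpetuity (Gordon): PV = PMT₁ / (r − g) = 22,800 / (r − 0.037) = €356,250.00.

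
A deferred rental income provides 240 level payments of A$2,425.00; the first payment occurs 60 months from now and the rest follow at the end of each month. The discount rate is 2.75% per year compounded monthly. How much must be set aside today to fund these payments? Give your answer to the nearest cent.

Ordinary annuity of 240 payments, first payment at period 60.
Periodic rate r = 0.0275/12 per month; n is counted in months.
The ordinary-annuity PV formula values the stream one period before the first payment (period 59); discount that back 59 periods:
PV₀ = 2,425 × [1 − (1+r)^−240] / r × (1+r)^−59 = A$390,774.46

A$390,774.46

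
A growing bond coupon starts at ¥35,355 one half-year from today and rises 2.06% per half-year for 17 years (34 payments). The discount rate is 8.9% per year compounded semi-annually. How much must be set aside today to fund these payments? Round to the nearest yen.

¥805,917

Periodic rate r = 0.089/2 per half-year; n is counted in half-years.
Growing ordinary annuity: PV = PMT₁ × [1 − ((1+g)/(1+r))^n] / (r − g) = 35,355 × [1 − ((1+0.0206)/(1+r))^34] / (r − 0.0206) = ¥805,917.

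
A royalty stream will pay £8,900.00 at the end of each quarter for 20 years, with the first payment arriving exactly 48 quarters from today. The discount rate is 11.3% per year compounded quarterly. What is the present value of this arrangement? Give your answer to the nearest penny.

Ordinary annuity of 80 payments, first payment at period 48.
Periodic rate r = 0.113/4 per quarter; n is counted in quarters.
The ordinary-annuity PV formula values the stream one period before the first payment (period 47); discount that back 47 periods:
PV₀ = 8,900 × [1 − (1+r)^−80] / r × (1+r)^−47 = £75,902.55

£75,902.55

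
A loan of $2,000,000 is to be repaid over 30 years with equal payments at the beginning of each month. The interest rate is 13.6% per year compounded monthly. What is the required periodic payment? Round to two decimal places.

$22,807.22

Level annuity due; solve PV = PMT × [(1 − (1+r)^−n)/r] × (1+r) for PMT.
Periodic rate r = 0.136/12 per month; n is counted in months.
With n = 360: PMT = 2,000,000 / ([(1 − (1+r)^−n)/r] × (1+r)) = $22,807.22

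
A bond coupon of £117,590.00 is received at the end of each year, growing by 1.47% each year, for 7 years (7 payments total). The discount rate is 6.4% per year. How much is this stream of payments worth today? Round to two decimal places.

Periodic rate r = 0.064 per year.
Growing ordinary annuity: PV = PMT₁ × [1 − ((1+g)/(1+r))^n] / (r − g) = 117,590 × [1 − ((1+0.0147)/(1+r))^7] / (r − 0.0147) = £674,012.69.

£674,012.69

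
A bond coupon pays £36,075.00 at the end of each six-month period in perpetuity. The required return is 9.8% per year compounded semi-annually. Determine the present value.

Periodic rate r = 0.098/2 per half-year.
Level perpetuity: PV = PMT / r = 36,075 / (0.098/2) = £736,224.49.

£736,224.49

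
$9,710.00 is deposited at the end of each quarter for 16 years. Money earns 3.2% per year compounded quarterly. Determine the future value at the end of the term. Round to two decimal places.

This is an ordinary annuity: 64 deposits of $9,710.00 at the end of each quarter.
Periodic rate r = 0.032/4 per quarter; n is counted in quarters.
FV = PMT × [((1+r)^n − 1)/r] = 9,710 × [(1+r)^64 − 1] / r = $807,422.12

$807,422.12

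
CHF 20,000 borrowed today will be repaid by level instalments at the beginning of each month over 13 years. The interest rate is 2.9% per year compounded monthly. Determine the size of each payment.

CHF 153.67

Level annuity due; solve PV = PMT × [(1 − (1+r)^−n)/r] × (1+r) for PMT.
Periodic rate r = 0.029/12 per month; n is counted in months.
With n = 156: PMT = 20,000 / ([(1 − (1+r)^−n)/r] × (1+r)) = CHF 153.67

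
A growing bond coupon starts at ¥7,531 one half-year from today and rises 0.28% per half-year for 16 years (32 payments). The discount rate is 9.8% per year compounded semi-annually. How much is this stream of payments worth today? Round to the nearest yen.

¥124,438

Periodic rate r = 0.098/2 per half-year; n is counted in half-years.
Growing ordinary annuity: PV = PMT₁ × [1 − ((1+g)/(1+r))^n] / (r − g) = 7,531 × [1 − ((1+0.0028)/(1+r))^32] / (r − 0.0028) = ¥124,438.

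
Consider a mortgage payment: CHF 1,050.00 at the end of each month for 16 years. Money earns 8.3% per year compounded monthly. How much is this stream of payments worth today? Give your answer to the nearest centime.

CHF 111,392.95

This is an ordinary annuity: 192 payments of CHF 1,050.00 at the end of each month.
Periodic rate r = 0.083/12 per month; n is counted in months.
PV = PMT × [(1 − (1+r)^−n)/r] = 1,050 × [1 − (1+r)^−192] / r = CHF 111,392.95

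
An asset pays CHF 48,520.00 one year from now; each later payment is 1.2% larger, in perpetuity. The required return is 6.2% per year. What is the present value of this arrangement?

Periodic rate r = 0.062 per year.
Growing perpetuity (Gordon): PV = PMT₁ / (r − g) = 48,520 / (r − 0.012) = CHF 970,400.00.

CHF 970,400.00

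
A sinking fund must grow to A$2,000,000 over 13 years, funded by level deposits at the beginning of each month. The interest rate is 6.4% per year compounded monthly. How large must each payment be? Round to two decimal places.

A$8,206.83

Level annuity due; solve FV = PMT × [((1+r)^n − 1)/r] × (1+r) for PMT.
Periodic rate r = 0.064/12 per month; n is counted in months.
With n = 156: PMT = 2,000,000 / ([((1+r)^n − 1)/r] × (1+r)) = A$8,206.83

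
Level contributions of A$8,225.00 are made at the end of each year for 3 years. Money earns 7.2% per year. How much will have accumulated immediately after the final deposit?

A$26,494.24

This is an ordinary annuity: 3 deposits of A$8,225.00 at the end of each year.
Periodic rate r = 0.072 per year.
FV = PMT × [((1+r)^n − 1)/r] = 8,225 × [(1+r)^3 − 1] / r = A$26,494.24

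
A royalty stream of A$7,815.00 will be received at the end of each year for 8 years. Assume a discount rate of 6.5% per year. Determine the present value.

This is an ordinary annuity: 8 payments of A$7,815.00 at the end of each year.
Periodic rate r = 0.065 per year.
PV = PMT × [(1 − (1+r)^−n)/r] = 7,815 × [1 − (1+r)^−8] / r = A$47,583.59

A$47,583.59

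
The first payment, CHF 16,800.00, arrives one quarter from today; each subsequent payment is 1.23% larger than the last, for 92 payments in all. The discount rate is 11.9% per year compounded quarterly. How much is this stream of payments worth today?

Periodic rate r = 0.119/4 per quarter; n is counted in quarters.
Growing ordinary annuity: PV = PMT₁ × [1 − ((1+g)/(1+r))^n] / (r − g) = 16,800 × [1 − ((1+0.0123)/(1+r))^92] / (r − 0.0123) = CHF 762,931.16.

CHF 762,931.16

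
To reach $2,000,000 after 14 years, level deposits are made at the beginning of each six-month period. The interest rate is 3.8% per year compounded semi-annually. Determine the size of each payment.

$53,745.05

Level annuity due; solve FV = PMT × [((1+r)^n − 1)/r] × (1+r) for PMT.
Periodic rate r = 0.038/2 per half-year; n is counted in half-years.
With n = 28: PMT = 2,000,000 / ([((1+r)^n − 1)/r] × (1+r)) = $53,745.05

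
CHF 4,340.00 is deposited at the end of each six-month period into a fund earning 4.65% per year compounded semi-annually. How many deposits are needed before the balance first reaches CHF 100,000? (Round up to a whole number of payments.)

19 payments

Periodic rate r = 0.0465/2 per half-year; n is counted in half-years.
Ordinary annuity FV: 100,000 = 4,340 × [((1+r)^n − 1)/r].
(1+r)^n = 1 + 100,000 × r / 4,340, so n = ln(1 + 100,000·r/4,340) / ln(1+r) = 18.67.
Round up to a whole number of payments: n = 19.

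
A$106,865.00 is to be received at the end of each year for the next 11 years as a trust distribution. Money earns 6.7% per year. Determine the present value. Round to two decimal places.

A$813,458.45

This is an ordinary annuity: 11 payments of A$106,865.00 at the end of each year.
Periodic rate r = 0.067 per year.
PV = PMT × [(1 − (1+r)^−n)/r] = 106,865 × [1 − (1+r)^−11] / r = A$813,458.45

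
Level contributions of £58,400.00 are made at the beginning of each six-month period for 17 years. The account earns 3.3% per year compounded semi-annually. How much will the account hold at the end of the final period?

£2,678,269.24

This is an annuity due: 34 deposits of £58,400.00 at the beginning of each six-month period.
Periodic rate r = 0.033/2 per half-year; n is counted in half-years.
FV = PMT × [((1+r)^n − 1)/r] × (1+r) = 58,400 × [(1+r)^34 − 1] / r × (1+r) = £2,678,269.24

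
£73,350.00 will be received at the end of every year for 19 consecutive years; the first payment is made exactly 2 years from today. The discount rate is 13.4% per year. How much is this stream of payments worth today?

£438,443.19

Ordinary annuity of 19 payments, first payment at period 2.
Periodic rate r = 0.134 per year.
The ordinary-annuity PV formula values the stream one period before the first payment (period 1); discount that back 1 periods:
PV₀ = 73,350 × [1 − (1+r)^−19] / r × (1+r)^−1 = £438,443.19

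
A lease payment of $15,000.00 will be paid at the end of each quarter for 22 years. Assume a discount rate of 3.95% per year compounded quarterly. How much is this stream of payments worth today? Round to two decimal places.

$879,247.36

This is an ordinary annuity: 88 payments of $15,000.00 at the end of each quarter.
Periodic rate r = 0.0395/4 per quarter; n is counted in quarters.
PV = PMT × [(1 − (1+r)^−n)/r] = 15,000 × [1 − (1+r)^−88] / r = $879,247.36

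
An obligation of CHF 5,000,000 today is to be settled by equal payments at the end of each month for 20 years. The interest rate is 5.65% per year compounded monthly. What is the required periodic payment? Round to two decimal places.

CHF 34,819.34

Level ordinary annuity; solve PV = PMT × [(1 − (1+r)^−n)/r] for PMT.
Periodic rate r = 0.0565/12 per month; n is counted in months.
With n = 240: PMT = 5,000,000 / ([(1 − (1+r)^−n)/r]) = CHF 34,819.34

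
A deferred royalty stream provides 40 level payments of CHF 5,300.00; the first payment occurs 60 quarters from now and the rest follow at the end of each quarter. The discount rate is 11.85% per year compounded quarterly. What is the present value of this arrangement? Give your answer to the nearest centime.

Ordinary annuity of 40 payments, first payment at period 60.
Periodic rate r = 0.1185/4 per quarter; n is counted in quarters.
The ordinary-annuity PV formula values the stream one period before the first payment (period 59); discount that back 59 periods:
PV₀ = 5,300 × [1 − (1+r)^−40] / r × (1+r)^−59 = CHF 22,015.91

CHF 22,015.91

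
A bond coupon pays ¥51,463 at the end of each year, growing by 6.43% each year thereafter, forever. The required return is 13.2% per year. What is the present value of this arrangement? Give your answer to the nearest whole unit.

Periodic rate r = 0.132 per year.
Growing perpetuity (Gordon): PV = PMT₁ / (r − g) = 51,463 / (r − 0.0643) = ¥760,162.

¥760,162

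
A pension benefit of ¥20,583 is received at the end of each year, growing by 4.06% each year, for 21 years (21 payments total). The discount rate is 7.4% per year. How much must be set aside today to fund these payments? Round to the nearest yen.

¥298,839

Periodic rate r = 0.074 per year.
Growing ordinary annuity: PV = PMT₁ × [1 − ((1+g)/(1+r))^n] / (r − g) = 20,583 × [1 − ((1+0.0406)/(1+r))^21] / (r − 0.0406) = ¥298,839.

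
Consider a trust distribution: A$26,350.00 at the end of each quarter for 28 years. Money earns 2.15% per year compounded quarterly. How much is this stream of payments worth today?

This is an ordinary annuity: 112 payments of A$26,350.00 at the end of each quarter.
Periodic rate r = 0.0215/4 per quarter; n is counted in quarters.
PV = PMT × [(1 − (1+r)^−n)/r] = 26,350 × [1 − (1+r)^−112] / r = A$2,212,915.68

A$2,212,915.68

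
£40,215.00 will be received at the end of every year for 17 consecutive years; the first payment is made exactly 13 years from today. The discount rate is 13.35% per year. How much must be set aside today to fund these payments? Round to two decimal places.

£59,009.32

Ordinary annuity of 17 payments, first payment at period 13.
Periodic rate r = 0.1335 per year.
The ordinary-annuity PV formula values the stream one period before the first payment (period 12); discount that back 12 periods:
PV₀ = 40,215 × [1 − (1+r)^−17] / r × (1+r)^−12 = £59,009.32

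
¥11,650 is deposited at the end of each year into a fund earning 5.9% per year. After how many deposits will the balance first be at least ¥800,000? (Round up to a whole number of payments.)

29 payments

Periodic rate r = 0.059 per year.
Ordinary annuity FV: 800,000 = 11,650 × [((1+r)^n − 1)/r].
(1+r)^n = 1 + 800,000 × r / 11,650, so n = ln(1 + 800,000·r/11,650) / ln(1+r) = 28.25.
Round up to a whole number of payments: n = 29.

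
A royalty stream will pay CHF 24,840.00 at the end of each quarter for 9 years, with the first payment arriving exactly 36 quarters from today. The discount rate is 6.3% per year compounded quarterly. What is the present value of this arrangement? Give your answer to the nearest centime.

CHF 392,704.97

Ordinary annuity of 36 payments, first payment at period 36.
Periodic rate r = 0.063/4 per quarter; n is counted in quarters.
The ordinary-annuity PV formula values the stream one period before the first payment (period 35); discount that back 35 periods:
PV₀ = 24,840 × [1 − (1+r)^−36] / r × (1+r)^−35 = CHF 392,704.97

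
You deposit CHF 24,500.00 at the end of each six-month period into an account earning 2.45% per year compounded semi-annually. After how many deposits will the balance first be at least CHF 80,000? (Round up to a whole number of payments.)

4 payments

Periodic rate r = 0.0245/2 per half-year; n is counted in half-years.
Ordinary annuity FV: 80,000 = 24,500 × [((1+r)^n − 1)/r].
(1+r)^n = 1 + 80,000 × r / 24,500, so n = ln(1 + 80,000·r/24,500) / ln(1+r) = 3.22.
Round up to a whole number of payments: n = 4.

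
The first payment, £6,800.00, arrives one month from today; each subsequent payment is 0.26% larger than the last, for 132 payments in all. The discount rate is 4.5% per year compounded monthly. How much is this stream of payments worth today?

Periodic rate r = 0.045/12 per month; n is counted in months.
Growing ordinary annuity: PV = PMT₁ × [1 − ((1+g)/(1+r))^n] / (r − g) = 6,800 × [1 − ((1+0.0026)/(1+r))^132] / (r − 0.0026) = £830,351.22.

£830,351.22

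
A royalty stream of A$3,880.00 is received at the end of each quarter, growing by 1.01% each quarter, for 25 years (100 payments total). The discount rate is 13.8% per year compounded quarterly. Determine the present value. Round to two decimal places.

Periodic rate r = 0.138/4 per quarter; n is counted in quarters.
Growing ordinary annuity: PV = PMT₁ × [1 − ((1+g)/(1+r))^n] / (r − g) = 3,880 × [1 − ((1+0.0101)/(1+r))^100] / (r − 0.0101) = A$144,400.36.

A$144,400.36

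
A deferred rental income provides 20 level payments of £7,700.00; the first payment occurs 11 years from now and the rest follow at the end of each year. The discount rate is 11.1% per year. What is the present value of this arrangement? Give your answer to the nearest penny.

Ordinary annuity of 20 payments, first payment at period 11.
Periodic rate r = 0.111 per year.
The ordinary-annuity PV formula values the stream one period before the first payment (period 10); discount that back 10 periods:
PV₀ = 7,700 × [1 − (1+r)^−20] / r × (1+r)^−10 = £21,262.32

£21,262.32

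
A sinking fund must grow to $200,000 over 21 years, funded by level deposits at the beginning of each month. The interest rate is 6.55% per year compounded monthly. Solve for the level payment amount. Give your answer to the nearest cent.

$369.01

Level annuity due; solve FV = PMT × [((1+r)^n − 1)/r] × (1+r) for PMT.
Periodic rate r = 0.0655/12 per month; n is counted in months.
With n = 252: PMT = 200,000 / ([((1+r)^n − 1)/r] × (1+r)) = $369.01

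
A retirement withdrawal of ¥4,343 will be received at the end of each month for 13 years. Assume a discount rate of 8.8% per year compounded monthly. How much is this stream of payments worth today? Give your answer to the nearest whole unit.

This is an ordinary annuity: 156 payments of ¥4,343 at the end of each month.
Periodic rate r = 0.088/12 per month; n is counted in months.
PV = PMT × [(1 − (1+r)^−n)/r] = 4,343 × [1 − (1+r)^−156] / r = ¥402,789

¥402,789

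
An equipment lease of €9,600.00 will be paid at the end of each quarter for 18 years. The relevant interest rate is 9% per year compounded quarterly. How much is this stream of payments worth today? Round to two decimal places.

€340,700.03

This is an ordinary annuity: 72 payments of €9,600.00 at the end of each quarter.
Periodic rate r = 0.09/4 per quarter; n is counted in quarters.
PV = PMT × [(1 − (1+r)^−n)/r] = 9,600 × [1 − (1+r)^−72] / r = €340,700.03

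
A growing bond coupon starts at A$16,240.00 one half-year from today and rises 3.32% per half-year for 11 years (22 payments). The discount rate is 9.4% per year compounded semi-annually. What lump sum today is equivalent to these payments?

Periodic rate r = 0.094/2 per half-year; n is counted in half-years.
Growing ordinary annuity: PV = PMT₁ × [1 − ((1+g)/(1+r))^n] / (r − g) = 16,240 × [1 − ((1+0.0332)/(1+r))^22] / (r − 0.0332) = A$297,917.22.

A$297,917.22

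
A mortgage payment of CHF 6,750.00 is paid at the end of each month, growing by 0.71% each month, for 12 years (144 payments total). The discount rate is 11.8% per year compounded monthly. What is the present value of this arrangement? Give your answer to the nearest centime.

Periodic rate r = 0.118/12 per month; n is counted in months.
Growing ordinary annuity: PV = PMT₁ × [1 − ((1+g)/(1+r))^n] / (r − g) = 6,750 × [1 − ((1+0.0071)/(1+r))^144] / (r − 0.0071) = CHF 798,006.39.

CHF 798,006.39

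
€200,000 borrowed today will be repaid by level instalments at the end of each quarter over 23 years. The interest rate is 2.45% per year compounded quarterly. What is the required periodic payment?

€2,850.11

Level ordinary annuity; solve PV = PMT × [(1 − (1+r)^−n)/r] for PMT.
Periodic rate r = 0.0245/4 per quarter; n is counted in quarters.
With n = 92: PMT = 200,000 / ([(1 − (1+r)^−n)/r]) = €2,850.11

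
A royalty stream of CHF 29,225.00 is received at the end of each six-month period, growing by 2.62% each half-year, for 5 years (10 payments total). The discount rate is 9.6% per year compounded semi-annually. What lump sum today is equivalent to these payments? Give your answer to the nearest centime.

CHF 254,157.44

Periodic rate r = 0.096/2 per half-year; n is counted in half-years.
Growing ordinary annuity: PV = PMT₁ × [1 − ((1+g)/(1+r))^n] / (r − g) = 29,225 × [1 − ((1+0.0262)/(1+r))^10] / (r − 0.0262) = CHF 254,157.44.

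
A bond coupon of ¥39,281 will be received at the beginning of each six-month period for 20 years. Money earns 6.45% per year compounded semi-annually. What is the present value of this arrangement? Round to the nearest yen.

This is an annuity due: 40 payments of ¥39,281 at the beginning of each six-month period.
Periodic rate r = 0.0645/2 per half-year; n is counted in half-years.
PV = PMT × [(1 − (1+r)^−n)/r] × (1+r) = 39,281 × [1 − (1+r)^−40] / r × (1+r) = ¥904,079

¥904,079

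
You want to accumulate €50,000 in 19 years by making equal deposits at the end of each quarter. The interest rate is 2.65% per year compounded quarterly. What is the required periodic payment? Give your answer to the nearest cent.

Level ordinary annuity; solve FV = PMT × [((1+r)^n − 1)/r] for PMT.
Periodic rate r = 0.0265/4 per quarter; n is counted in quarters.
With n = 76: PMT = 50,000 / ([((1+r)^n − 1)/r]) = €508.24

€508.24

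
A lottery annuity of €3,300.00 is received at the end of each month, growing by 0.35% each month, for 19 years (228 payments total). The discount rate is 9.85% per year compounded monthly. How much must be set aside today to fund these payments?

Periodic rate r = 0.0985/12 per month; n is counted in months.
Growing ordinary annuity: PV = PMT₁ × [1 − ((1+g)/(1+r))^n] / (r − g) = 3,300 × [1 − ((1+0.0035)/(1+r))^228] / (r − 0.0035) = €459,814.39.

€459,814.39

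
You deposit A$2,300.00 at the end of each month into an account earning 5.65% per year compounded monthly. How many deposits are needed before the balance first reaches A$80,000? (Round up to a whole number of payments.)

Periodic rate r = 0.0565/12 per month; n is counted in months.
Ordinary annuity FV: 80,000 = 2,300 × [((1+r)^n − 1)/r].
(1+r)^n = 1 + 80,000 × r / 2,300, so n = ln(1 + 80,000·r/2,300) / ln(1+r) = 32.29.
Round up to a whole number of payments: n = 33.

33 payments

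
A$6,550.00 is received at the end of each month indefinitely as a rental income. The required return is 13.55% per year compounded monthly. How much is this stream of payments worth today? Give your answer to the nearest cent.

A$580,073.80

Periodic rate r = 0.1355/12 per month.
Level perpetuity: PV = PMT / r = 6,550 / (0.1355/12) = A$580,073.80.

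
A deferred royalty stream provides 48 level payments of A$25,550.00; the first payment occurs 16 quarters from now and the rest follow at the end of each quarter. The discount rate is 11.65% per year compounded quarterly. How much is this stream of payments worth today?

Ordinary annuity of 48 payments, first payment at period 16.
Periodic rate r = 0.1165/4 per quarter; n is counted in quarters.
The ordinary-annuity PV formula values the stream one period before the first payment (period 15); discount that back 15 periods:
PV₀ = 25,550 × [1 − (1+r)^−48] / r × (1+r)^−15 = A$426,541.29

A$426,541.29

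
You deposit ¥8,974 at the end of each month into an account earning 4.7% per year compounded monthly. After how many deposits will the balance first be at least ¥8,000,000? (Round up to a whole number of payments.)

Periodic rate r = 0.047/12 per month; n is counted in months.
Ordinary annuity FV: 8,000,000 = 8,974 × [((1+r)^n − 1)/r].
(1+r)^n = 1 + 8,000,000 × r / 8,974, so n = ln(1 + 8,000,000·r/8,974) / ln(1+r) = 384.29.
Round up to a whole number of payments: n = 385.

385 payments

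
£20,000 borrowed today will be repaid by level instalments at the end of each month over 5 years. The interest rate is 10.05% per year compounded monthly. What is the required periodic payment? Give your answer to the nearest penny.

£425.43

Level ordinary annuity; solve PV = PMT × [(1 − (1+r)^−n)/r] for PMT.
Periodic rate r = 0.1005/12 per month; n is counted in months.
With n = 60: PMT = 20,000 / ([(1 − (1+r)^−n)/r]) = £425.43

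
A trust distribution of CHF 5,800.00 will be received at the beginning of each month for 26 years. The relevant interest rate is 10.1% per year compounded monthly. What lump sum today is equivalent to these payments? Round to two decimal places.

This is an annuity due: 312 payments of CHF 5,800.00 at the beginning of each month.
Periodic rate r = 0.101/12 per month; n is counted in months.
PV = PMT × [(1 − (1+r)^−n)/r] × (1+r) = 5,800 × [1 − (1+r)^−312] / r × (1+r) = CHF 644,064.50

CHF 644,064.50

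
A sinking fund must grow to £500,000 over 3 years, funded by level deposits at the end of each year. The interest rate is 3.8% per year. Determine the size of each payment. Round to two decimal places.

£160,490.77

Level ordinary annuity; solve FV = PMT × [((1+r)^n − 1)/r] for PMT.
Periodic rate r = 0.038 per year.
With n = 3: PMT = 500,000 / ([((1+r)^n − 1)/r]) = £160,490.77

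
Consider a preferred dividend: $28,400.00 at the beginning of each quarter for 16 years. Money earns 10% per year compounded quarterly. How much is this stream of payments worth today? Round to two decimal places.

This is an annuity due: 64 payments of $28,400.00 at the beginning of each quarter.
Periodic rate r = 0.1/4 per quarter; n is counted in quarters.
PV = PMT × [(1 − (1+r)^−n)/r] × (1+r) = 28,400 × [1 − (1+r)^−64] / r × (1+r) = $924,641.06

$924,641.06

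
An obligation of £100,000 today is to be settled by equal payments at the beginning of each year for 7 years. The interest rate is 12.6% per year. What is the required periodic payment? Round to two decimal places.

Level annuity due; solve PV = PMT × [(1 − (1+r)^−n)/r] × (1+r) for PMT.
Periodic rate r = 0.126 per year.
With n = 7: PMT = 100,000 / ([(1 − (1+r)^−n)/r] × (1+r)) = £19,831.51

£19,831.51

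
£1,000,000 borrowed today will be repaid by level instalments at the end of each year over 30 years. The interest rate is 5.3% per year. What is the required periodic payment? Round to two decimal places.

Level ordinary annuity; solve PV = PMT × [(1 − (1+r)^−n)/r] for PMT.
Periodic rate r = 0.053 per year.
With n = 30: PMT = 1,000,000 / ([(1 − (1+r)^−n)/r]) = £67,292.81

£67,292.81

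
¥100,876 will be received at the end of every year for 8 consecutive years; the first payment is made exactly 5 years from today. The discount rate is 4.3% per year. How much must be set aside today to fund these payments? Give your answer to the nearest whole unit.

¥566,865

Ordinary annuity of 8 payments, first payment at period 5.
Periodic rate r = 0.043 per year.
The ordinary-annuity PV formula values the stream one period before the first payment (period 4); discount that back 4 periods:
PV₀ = 100,876 × [1 − (1+r)^−8] / r × (1+r)^−4 = ¥566,865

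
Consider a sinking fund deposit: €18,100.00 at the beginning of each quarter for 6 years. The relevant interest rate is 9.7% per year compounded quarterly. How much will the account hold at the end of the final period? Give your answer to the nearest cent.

This is an annuity due: 24 deposits of €18,100.00 at the beginning of each quarter.
Periodic rate r = 0.097/4 per quarter; n is counted in quarters.
FV = PMT × [((1+r)^n − 1)/r] × (1+r) = 18,100 × [(1+r)^24 − 1] / r × (1+r) = €594,185.01

€594,185.01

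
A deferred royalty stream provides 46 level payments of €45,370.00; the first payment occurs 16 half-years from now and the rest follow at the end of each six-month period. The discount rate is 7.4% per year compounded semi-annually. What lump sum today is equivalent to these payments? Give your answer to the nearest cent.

Ordinary annuity of 46 payments, first payment at period 16.
Periodic rate r = 0.074/2 per half-year; n is counted in half-years.
The ordinary-annuity PV formula values the stream one period before the first payment (period 15); discount that back 15 periods:
PV₀ = 45,370 × [1 − (1+r)^−46] / r × (1+r)^−15 = €577,347.46

€577,347.46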